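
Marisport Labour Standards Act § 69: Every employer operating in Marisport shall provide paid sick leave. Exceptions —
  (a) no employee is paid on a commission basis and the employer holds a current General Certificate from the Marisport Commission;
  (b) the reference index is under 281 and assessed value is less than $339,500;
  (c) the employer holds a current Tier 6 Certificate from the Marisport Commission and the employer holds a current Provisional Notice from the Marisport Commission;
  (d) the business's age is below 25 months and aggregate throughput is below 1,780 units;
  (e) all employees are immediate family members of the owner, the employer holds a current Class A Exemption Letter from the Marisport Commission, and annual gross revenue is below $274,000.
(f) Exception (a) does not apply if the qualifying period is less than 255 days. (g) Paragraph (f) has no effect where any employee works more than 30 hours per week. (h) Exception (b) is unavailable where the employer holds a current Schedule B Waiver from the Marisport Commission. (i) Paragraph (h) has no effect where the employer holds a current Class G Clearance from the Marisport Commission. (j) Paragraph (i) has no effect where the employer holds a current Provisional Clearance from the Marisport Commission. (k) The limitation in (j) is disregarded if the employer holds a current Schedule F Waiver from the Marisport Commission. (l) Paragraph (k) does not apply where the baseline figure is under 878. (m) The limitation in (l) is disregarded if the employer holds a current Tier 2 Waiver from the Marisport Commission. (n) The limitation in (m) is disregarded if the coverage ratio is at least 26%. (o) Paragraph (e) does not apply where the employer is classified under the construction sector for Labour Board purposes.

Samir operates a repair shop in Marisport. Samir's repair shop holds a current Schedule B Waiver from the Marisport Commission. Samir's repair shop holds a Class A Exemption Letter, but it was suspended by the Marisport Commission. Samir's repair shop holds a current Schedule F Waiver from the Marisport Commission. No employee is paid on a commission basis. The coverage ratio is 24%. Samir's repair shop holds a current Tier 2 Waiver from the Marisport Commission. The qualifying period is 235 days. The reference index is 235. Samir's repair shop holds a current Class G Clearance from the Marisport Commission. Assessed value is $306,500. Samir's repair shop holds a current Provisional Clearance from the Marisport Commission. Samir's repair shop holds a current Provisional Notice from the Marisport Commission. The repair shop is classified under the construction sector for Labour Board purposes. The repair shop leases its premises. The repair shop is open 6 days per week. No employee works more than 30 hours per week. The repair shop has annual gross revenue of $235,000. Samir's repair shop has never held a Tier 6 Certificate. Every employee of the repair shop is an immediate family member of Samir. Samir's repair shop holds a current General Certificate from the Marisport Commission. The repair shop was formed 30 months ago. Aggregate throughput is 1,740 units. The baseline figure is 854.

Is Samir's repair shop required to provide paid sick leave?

All of (a)'s requirements are met (no employee is paid on commission; a current General Certificate is held). However, paragraphs (f)–(g) must be considered: (f) is triggered — the qualifying period is 235 days, less than the 255 days limit. (g) is inapplicable (no employee exceeds 30 hours/week), so (f) stands. (a) is therefore removed.
All of (b)'s requirements are met (the reference index is 235, under the 281 limit; assessed value is $306,500, less than the $339,500 limit). Applying paragraphs (h)–(n): (h) is triggered (a current Schedule B Waiver is held), but is set aside by (i): (i) is engaged — a current Class G Clearance is held. (j) is triggered (a current Provisional Clearance is held), but is overridden by (k): (k) operates — a current Schedule F Waiver is held. (l) would limit (k) — the baseline figure is 854, under the 878 limit — but (m) sets (l) aside: (m) operates against (l): a current Tier 2 Waiver is held. (n) does not operate here (the coverage ratio is 24%, short of 26%), so (m) stands. (b) remains available.
Exception (c) fails — there is no Tier 6 Certificate in force.
Exception (d) requires that the business's age is below 25 months; but the business's age is 30 months, not below 25 months, so (d) is unavailable.
Exception (e) does not apply: the Class A Exemption Letter is not current.

No — exception (b) applies; Samir's repair shop is not required to provide paid sick leave.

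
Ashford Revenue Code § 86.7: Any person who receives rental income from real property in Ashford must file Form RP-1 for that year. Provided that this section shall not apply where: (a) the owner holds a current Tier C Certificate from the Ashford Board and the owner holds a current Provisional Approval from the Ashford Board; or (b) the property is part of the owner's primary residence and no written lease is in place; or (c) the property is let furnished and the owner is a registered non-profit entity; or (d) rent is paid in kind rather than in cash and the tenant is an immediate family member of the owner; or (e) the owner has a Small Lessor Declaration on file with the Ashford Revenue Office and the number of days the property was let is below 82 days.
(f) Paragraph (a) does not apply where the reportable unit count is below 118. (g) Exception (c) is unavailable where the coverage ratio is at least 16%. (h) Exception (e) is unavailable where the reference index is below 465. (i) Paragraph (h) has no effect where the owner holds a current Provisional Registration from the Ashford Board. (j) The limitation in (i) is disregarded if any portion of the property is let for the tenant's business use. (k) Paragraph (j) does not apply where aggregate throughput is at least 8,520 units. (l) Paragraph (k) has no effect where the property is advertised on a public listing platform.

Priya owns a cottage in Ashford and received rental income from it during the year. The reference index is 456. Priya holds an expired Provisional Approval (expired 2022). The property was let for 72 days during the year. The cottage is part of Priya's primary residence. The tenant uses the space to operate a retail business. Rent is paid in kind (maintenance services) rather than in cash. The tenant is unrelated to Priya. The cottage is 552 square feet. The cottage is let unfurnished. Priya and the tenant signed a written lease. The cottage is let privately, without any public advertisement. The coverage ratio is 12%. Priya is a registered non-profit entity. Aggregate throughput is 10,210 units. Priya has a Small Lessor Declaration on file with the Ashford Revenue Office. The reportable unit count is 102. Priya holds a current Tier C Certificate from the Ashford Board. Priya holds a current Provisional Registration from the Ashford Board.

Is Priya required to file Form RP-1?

Exception (a) does not apply: the Provisional Approval is not current.
Exception (b) fails — a written lease is in place.
Exception (c) does not apply: the property is let unfurnished.
Exception (d) does not apply: the tenant is unrelated to the owner.
Exception (e) is satisfied on its face — a Small Lessor Declaration is on file; the number of days the property was let is 72 days, below the 82 days limit. Considering the limiting provisions: (h) applies (the reference index is 456, below the 465 limit), but yields to (i): (i) operates against (h): a current Provisional Registration is held. (j) applies (the space is let for business use), but is displaced by (k): (k) operates against (j): aggregate throughput is 10,210 units, meeting the 8,520 units threshold. (l) is not triggered (the property is let privately without advertisement), so (k) stands. Exception (e) stands.

No — exception (e) applies; Priya is not required to file Form RP-1.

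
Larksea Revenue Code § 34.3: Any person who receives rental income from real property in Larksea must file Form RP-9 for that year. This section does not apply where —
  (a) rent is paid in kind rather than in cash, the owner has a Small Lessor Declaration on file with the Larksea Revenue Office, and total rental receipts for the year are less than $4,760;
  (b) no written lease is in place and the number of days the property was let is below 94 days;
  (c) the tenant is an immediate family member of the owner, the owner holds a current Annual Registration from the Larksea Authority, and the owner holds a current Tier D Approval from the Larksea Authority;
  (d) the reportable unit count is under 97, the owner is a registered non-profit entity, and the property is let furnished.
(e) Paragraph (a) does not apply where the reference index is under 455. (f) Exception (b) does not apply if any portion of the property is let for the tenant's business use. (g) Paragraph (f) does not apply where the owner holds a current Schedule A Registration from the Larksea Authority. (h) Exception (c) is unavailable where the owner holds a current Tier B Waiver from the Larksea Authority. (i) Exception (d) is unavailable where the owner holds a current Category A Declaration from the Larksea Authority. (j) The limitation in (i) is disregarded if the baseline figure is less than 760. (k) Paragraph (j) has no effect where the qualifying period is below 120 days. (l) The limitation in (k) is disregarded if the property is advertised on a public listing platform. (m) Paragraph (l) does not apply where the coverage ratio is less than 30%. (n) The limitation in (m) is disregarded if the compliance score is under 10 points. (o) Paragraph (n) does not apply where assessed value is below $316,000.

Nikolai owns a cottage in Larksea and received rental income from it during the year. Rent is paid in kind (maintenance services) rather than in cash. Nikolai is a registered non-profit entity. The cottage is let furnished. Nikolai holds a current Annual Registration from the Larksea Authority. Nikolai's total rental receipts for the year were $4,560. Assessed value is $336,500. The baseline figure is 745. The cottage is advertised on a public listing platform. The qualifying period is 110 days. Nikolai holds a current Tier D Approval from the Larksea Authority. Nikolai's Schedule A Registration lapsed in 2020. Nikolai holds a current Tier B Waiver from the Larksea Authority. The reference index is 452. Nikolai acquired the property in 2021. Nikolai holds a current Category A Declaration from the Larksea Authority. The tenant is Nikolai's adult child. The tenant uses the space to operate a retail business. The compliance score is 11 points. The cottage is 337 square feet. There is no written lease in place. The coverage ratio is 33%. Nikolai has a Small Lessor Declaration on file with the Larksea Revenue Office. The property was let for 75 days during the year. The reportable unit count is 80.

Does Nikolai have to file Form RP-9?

Exception (a) is satisfied on its face — rent is paid in kind; a Small Lessor Declaration is on file; total rental receipts for the year are $4,560, less than the $4,760 limit. Turning to paragraph (e): (e) operates against (a): the reference index is 452, under the 455 limit. Exception (a) does not apply.
Exception (b) is satisfied on its face — there is no written lease; the number of days the property was let is 75 days, below the 94 days limit. But: (f) operates — the space is let for business use. (g), which would lift (f), is not engaged — the Schedule A Registration is not current. (b) is therefore removed.
All of (c)'s requirements are met (the tenant is an immediate family member; a current Annual Registration is held; a current Tier D Approval is held). But: (h) applies — a current Tier B Waiver is held. (c) is therefore removed.
Exception (d) is satisfied on its face — the reportable unit count is 80, under the 97 limit; Nikolai is a registered non-profit; the property is let furnished. As to paragraphs (i)–(o): (i) applies (a current Category A Declaration is held), but yields to (j): (j) is triggered — the baseline figure is 745, less than the 760 limit. (k) would limit (j) — the qualifying period is 110 days, below the 120 days limit — but (l) sets (k) aside: (l) is engaged — the property is publicly advertised. (m) does not operate here (the coverage ratio is 33%, not less than 30%), so (l) stands. Exception (d) stands.

No — exception (d) applies; Nikolai is not required to file Form RP-9.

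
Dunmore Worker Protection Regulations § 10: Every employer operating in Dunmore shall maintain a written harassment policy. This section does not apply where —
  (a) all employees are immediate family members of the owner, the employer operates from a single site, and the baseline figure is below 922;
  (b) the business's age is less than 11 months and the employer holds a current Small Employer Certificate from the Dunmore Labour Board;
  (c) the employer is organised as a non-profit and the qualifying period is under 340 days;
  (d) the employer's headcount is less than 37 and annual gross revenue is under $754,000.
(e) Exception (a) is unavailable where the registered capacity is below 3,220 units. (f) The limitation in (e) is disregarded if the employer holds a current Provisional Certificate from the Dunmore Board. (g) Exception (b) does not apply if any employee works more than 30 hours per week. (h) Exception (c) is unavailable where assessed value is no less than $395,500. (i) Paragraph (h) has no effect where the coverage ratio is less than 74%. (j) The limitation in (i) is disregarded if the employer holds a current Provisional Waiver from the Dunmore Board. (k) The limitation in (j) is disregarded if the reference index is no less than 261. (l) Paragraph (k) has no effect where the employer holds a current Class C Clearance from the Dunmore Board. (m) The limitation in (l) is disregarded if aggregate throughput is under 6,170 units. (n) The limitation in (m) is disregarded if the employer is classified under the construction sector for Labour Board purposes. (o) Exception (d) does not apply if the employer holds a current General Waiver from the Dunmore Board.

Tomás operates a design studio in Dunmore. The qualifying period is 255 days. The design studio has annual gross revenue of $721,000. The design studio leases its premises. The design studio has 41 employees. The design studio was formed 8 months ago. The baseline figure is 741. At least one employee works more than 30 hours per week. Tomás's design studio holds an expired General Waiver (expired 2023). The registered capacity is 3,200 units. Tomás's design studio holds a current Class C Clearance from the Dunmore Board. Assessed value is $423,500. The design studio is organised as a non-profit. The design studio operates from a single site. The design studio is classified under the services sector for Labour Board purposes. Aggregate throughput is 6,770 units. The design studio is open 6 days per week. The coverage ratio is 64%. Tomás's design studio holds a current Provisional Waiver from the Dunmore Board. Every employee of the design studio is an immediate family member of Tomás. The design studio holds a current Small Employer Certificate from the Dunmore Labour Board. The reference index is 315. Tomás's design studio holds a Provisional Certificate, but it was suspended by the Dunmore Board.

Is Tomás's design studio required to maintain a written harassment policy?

Yes — Tomás's design studio must maintain a written harassment policy.

Exception (a)'s conditions are all satisfied: every employee is an immediate family member; the employer operates from a single site; the baseline figure is 741, below the 922 limit. But applying paragraphs (e)–(f): (e) operates — the registered capacity is 3,200 units, below the 3,220 units limit. (f), which would lift (e), does not operate here — there is no Provisional Certificate in force. Exception (a) does not apply.
Exception (b): the business's age is 8 months, less than the 11 months limit; a current Small Employer Certificate is held — every condition holds. Turning to paragraph (g): (g) operates — at least one employee exceeds 30 hours/week. Exception (b) does not apply.
Exception (c)'s conditions are all satisfied: the employer is a non-profit; the qualifying period is 255 days, under the 340 days limit. Turning to paragraphs (h)–(n): (h) operates against (c): assessed value is $423,500, meeting the $395,500 threshold. (i) operates (the coverage ratio is 64%, less than the 74% limit), but is overridden by (j): (j) applies — a current Provisional Waiver is held. (k) would limit (j) — the reference index is 315, meeting the 261 threshold — but (l) sets (k) aside: (l) applies — a current Class C Clearance is held. (m), which would lift (l), is not engaged — aggregate throughput is 6,770 units, not under 6,170 units. Exception (c) does not apply.
Exception (d) fails — the employer's headcount is 41, not less than 37.
No exception is made out. Tomás's design studio falls within the general rule.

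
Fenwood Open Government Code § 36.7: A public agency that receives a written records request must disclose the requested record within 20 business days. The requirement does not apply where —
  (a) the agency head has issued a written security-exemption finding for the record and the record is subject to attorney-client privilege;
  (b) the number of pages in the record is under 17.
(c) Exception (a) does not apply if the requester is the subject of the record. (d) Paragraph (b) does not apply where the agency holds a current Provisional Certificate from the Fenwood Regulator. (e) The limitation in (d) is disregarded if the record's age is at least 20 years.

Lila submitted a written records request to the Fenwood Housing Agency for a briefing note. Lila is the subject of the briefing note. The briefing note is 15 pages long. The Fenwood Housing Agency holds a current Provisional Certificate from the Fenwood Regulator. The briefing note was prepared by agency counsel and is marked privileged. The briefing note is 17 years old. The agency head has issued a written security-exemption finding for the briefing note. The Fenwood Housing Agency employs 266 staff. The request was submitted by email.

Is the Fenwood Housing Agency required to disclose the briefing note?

Yes — the Fenwood Housing Agency must disclose the briefing note.

Exception (a) is satisfied on its face — a written security-exemption finding has been issued; the briefing note is privileged. However, paragraph (c) must be considered: (c) is triggered — Lila is the subject of the briefing note. (a) is therefore removed.
Exception (b)'s conditions are all satisfied: the number of pages in the record is 15, under the 17 limit. But: (d) operates against (b): a current Provisional Certificate is held. (e) is inapplicable (the record's age is 17 years, short of 20 years), so (d) stands. Exception (b) does not apply.
Every exception is unavailable, so the rule governs.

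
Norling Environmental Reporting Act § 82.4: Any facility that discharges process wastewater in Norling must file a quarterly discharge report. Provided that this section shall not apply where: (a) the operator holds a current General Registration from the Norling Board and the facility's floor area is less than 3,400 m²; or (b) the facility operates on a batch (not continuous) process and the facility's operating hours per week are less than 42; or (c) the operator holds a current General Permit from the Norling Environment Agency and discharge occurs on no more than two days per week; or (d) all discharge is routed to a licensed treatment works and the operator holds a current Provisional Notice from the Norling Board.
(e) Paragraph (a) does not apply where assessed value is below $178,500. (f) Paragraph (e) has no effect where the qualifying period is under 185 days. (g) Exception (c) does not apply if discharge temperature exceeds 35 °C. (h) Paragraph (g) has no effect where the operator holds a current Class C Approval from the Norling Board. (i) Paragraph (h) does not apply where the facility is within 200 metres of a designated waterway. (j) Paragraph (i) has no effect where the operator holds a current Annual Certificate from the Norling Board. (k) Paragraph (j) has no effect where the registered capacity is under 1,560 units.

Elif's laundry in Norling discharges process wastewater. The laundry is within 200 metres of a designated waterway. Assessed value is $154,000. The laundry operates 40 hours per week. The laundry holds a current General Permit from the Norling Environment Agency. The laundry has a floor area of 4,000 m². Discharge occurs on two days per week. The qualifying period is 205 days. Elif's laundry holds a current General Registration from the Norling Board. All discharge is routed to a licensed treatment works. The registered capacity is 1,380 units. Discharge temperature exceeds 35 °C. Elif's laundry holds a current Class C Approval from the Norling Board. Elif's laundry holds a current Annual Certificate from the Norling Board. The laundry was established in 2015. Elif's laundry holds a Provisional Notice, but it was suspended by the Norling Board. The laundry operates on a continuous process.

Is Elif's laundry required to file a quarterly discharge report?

Exception (a) fails — the facility's floor area is 4,000 m², not less than 3,400 m².
Exception (b) fails — the facility operates on a continuous process.
Exception (c)'s conditions are all satisfied: a current General Permit is held; discharge occurs on no more than two days per week. But: (g) operates — discharge temperature exceeds 35 °C. (h) is triggered (a current Class C Approval is held), but yields to (i): (i) applies — the laundry is within 200 m of a designated waterway. (j) is engaged (a current Annual Certificate is held), but yields to (k): (k) operates against (j): the registered capacity is 1,380 units, under the 1,560 units limit. So (c) is unavailable.
Exception (d) requires that the operator holds a current Provisional Notice from the Norling Board; but the Provisional Notice is not current, so (d) is unavailable.
No exception applies. The general rule governs.

Yes — Elif's laundry must file a quarterly discharge report.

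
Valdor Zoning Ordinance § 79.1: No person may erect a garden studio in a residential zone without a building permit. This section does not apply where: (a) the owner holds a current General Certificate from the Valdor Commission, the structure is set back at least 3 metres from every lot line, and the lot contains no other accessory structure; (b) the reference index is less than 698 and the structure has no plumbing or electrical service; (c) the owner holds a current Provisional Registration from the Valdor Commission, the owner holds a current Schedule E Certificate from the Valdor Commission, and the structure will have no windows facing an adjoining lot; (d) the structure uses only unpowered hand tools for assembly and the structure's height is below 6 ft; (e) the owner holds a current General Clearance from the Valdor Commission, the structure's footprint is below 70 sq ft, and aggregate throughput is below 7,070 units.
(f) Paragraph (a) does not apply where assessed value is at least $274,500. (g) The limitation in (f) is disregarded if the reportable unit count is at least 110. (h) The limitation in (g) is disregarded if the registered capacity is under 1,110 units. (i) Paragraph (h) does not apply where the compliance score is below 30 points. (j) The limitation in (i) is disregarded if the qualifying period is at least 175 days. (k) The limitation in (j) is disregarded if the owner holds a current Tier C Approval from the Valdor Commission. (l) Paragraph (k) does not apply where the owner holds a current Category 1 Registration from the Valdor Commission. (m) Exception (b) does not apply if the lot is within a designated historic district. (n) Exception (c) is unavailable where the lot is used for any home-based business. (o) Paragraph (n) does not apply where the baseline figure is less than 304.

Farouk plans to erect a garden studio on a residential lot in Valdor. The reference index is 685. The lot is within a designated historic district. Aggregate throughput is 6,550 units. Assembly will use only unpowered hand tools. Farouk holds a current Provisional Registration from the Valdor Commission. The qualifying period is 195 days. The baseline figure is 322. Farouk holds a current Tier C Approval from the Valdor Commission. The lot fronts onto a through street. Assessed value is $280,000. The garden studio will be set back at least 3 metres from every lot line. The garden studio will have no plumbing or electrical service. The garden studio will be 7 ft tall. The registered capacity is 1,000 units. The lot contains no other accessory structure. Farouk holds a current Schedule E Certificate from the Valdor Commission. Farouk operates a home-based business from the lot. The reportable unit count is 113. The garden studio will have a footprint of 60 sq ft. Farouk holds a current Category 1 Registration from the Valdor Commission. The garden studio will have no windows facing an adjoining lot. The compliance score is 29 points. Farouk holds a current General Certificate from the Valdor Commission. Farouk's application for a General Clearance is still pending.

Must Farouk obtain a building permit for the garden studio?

Yes — Farouk must obtain a building permit.

Exception (a)'s conditions are all satisfied: a current General Certificate is held; the setback is at least 3 m on every side; the lot has no other accessory structure. However, paragraphs (f)–(l) must be considered: (f) is triggered — assessed value is $280,000, meeting the $274,500 threshold. (g) operates (the reportable unit count is 113, meeting the 110 threshold), but is overridden by (h): (h) is engaged — the registered capacity is 1,000 units, under the 1,110 units limit. (i) is engaged (the compliance score is 29 points, below the 30 points limit), but is displaced by (j): (j) operates against (i): the qualifying period is 195 days, meeting the 175 days threshold. (k) would limit (j) — a current Tier C Approval is held — but (l) sets (k) aside: (l) operates against (k): a current Category 1 Registration is held. Exception (a) does not apply.
Exception (b)'s conditions are all satisfied: the reference index is 685, less than the 698 limit; there is no plumbing or electrical service. But: (m) is triggered — the lot is in a historic district. Exception (b) does not apply.
Exception (c)'s conditions are all satisfied: a current Provisional Registration is held; a current Schedule E Certificate is held; no windows face an adjoining lot. But: (n) is triggered — a home-based business operates on the lot. (o) is not triggered (the baseline figure is 322, not less than 304), so (n) stands. (c) is therefore removed.
Exception (d) fails — the structure's height is 7 ft, not below 6 ft.
Exception (e) fails — there is no General Clearance in force.
None of the exceptions is available; § 79.1 applies in full.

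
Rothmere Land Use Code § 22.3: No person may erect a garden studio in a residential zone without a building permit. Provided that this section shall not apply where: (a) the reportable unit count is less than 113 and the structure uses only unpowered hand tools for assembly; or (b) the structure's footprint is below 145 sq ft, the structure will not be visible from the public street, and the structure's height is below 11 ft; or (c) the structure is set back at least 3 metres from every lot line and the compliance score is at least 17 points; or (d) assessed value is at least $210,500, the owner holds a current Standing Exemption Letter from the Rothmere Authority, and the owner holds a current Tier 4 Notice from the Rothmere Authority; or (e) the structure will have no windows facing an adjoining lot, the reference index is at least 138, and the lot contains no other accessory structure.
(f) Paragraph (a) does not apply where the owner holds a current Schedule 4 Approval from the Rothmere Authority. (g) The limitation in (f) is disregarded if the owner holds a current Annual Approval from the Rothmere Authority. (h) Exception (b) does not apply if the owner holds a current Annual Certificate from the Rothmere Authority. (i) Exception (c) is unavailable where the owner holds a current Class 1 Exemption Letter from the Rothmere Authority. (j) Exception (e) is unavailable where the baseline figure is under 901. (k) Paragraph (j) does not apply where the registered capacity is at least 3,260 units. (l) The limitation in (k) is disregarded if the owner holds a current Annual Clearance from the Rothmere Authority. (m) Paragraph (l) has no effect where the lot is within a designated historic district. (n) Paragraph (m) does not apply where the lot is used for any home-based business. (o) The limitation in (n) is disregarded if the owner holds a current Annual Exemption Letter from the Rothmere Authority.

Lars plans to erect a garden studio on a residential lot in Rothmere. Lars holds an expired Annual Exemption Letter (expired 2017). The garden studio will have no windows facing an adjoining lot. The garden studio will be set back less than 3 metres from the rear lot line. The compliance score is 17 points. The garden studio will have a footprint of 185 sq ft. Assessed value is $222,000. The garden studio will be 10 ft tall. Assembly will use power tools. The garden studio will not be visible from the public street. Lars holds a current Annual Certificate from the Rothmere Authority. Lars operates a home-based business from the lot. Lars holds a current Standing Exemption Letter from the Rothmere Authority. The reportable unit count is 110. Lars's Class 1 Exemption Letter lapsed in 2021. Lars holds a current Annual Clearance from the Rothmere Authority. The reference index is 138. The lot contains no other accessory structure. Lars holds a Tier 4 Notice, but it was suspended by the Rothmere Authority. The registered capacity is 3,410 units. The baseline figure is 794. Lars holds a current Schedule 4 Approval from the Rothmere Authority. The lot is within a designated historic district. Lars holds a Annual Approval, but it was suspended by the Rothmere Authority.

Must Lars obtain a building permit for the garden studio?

Yes — Lars must obtain a building permit.

Exception (a) fails — assembly uses power tools.
Exception (b) requires that the structure's footprint is below 145 sq ft; but the structure's footprint is 185 sq ft, not below 145 sq ft, so (b) is unavailable.
Exception (c) fails — the rear setback is under 3 m.
Exception (d) requires that the owner holds a current Tier 4 Notice from the Rothmere Authority; but the Tier 4 Notice is not current, so (d) is unavailable.
Exception (e) is satisfied on its face — no windows face an adjoining lot; the reference index is 138, meeting the 138 threshold; the lot has no other accessory structure. Turning to paragraphs (j)–(o): (j) operates against (e): the baseline figure is 794, under the 901 limit. (k) is engaged (the registered capacity is 3,410 units, meeting the 3,260 units threshold), but is displaced by (l): (l) is engaged — a current Annual Clearance is held. (m) operates (the lot is in a historic district), but is overridden by (n): (n) operates against (m): a home-based business operates on the lot. (o), which would lift (n), is not engaged — the Annual Exemption Letter is not current. So (e) is unavailable.
None of the exceptions is available; § 22.3 applies in full.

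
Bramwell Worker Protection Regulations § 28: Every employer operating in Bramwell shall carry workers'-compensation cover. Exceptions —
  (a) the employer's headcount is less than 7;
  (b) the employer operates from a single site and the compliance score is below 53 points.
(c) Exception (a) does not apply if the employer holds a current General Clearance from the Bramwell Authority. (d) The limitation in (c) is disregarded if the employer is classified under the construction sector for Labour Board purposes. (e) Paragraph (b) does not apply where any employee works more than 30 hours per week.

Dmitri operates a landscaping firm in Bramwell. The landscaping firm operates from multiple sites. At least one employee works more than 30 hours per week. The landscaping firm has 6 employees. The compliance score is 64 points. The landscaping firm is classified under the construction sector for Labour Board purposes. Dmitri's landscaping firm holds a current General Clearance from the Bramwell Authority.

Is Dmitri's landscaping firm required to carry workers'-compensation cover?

Exception (a): the employer's headcount is 6, less than the 7 limit — every condition holds. Under paragraphs (c)–(d): (c) would limit (a) — a current General Clearance is held — but (d) sets (c) aside: (d) operates against (c): the landscaping firm is classified under the construction sector. Exception (a) stands.
Exception (b) requires that the employer operates from a single site; but the employer operates from multiple sites, so (b) is unavailable.

No — exception (a) applies; Dmitri's landscaping firm is not required to carry workers'-compensation cover.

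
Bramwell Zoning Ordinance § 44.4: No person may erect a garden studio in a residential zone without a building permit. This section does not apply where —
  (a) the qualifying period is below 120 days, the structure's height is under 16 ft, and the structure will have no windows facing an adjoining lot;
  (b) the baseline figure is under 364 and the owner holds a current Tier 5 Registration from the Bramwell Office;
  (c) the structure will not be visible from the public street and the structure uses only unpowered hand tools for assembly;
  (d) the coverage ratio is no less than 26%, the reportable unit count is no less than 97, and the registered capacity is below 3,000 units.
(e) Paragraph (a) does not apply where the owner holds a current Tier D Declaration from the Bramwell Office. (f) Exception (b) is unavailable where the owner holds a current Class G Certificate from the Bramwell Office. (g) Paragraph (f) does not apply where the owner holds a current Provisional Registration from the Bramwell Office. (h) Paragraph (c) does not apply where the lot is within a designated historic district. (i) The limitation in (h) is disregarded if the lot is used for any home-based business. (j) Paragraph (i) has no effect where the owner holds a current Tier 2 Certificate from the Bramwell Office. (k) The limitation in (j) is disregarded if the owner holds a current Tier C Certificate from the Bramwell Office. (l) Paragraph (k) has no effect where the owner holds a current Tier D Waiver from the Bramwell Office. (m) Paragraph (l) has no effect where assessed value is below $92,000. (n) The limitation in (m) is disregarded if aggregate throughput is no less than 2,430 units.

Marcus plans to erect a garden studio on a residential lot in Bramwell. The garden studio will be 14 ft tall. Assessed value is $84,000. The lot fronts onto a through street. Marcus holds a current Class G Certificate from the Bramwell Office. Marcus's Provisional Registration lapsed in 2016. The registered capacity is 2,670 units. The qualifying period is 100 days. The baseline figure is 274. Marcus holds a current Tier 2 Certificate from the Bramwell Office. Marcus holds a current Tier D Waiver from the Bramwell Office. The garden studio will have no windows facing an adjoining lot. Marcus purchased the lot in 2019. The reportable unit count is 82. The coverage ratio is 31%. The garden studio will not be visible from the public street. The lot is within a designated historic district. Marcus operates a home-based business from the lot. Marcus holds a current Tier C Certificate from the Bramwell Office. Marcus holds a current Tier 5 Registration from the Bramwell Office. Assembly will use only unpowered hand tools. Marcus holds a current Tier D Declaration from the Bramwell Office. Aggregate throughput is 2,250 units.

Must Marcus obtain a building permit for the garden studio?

All of (a)'s requirements are met (the qualifying period is 100 days, below the 120 days limit; the structure's height is 14 ft, under the 16 ft limit; no windows face an adjoining lot). But: (e) is triggered — a current Tier D Declaration is held. Exception (a) does not apply.
Exception (b): the baseline figure is 274, under the 364 limit; a current Tier 5 Registration is held — every condition holds. But applying paragraphs (f)–(g): (f) applies — a current Class G Certificate is held. (g), which would lift (f), is not engaged — there is no Provisional Registration in force. So (b) is unavailable.
Exception (c) is satisfied on its face — the structure will not be visible from the street; assembly uses only hand tools. As to paragraphs (h)–(n): (h) would limit (c) — the lot is in a historic district — but (i) sets (h) aside: (i) operates — a home-based business operates on the lot. (j) applies (a current Tier 2 Certificate is held), but is itself disapplied by (k): (k) is engaged — a current Tier C Certificate is held. (l) would limit (k) — a current Tier D Waiver is held — but (m) sets (l) aside: (m) is triggered — assessed value is $84,000, below the $92,000 limit. (n), which would lift (m), is not triggered — aggregate throughput is 2,250 units, short of 2,430 units. So (c) applies.
Exception (d) requires that the reportable unit count is no less than 97; but the reportable unit count is 82, short of 97, so (d) is unavailable.

No — exception (c) applies; Marcus does not need a building permit.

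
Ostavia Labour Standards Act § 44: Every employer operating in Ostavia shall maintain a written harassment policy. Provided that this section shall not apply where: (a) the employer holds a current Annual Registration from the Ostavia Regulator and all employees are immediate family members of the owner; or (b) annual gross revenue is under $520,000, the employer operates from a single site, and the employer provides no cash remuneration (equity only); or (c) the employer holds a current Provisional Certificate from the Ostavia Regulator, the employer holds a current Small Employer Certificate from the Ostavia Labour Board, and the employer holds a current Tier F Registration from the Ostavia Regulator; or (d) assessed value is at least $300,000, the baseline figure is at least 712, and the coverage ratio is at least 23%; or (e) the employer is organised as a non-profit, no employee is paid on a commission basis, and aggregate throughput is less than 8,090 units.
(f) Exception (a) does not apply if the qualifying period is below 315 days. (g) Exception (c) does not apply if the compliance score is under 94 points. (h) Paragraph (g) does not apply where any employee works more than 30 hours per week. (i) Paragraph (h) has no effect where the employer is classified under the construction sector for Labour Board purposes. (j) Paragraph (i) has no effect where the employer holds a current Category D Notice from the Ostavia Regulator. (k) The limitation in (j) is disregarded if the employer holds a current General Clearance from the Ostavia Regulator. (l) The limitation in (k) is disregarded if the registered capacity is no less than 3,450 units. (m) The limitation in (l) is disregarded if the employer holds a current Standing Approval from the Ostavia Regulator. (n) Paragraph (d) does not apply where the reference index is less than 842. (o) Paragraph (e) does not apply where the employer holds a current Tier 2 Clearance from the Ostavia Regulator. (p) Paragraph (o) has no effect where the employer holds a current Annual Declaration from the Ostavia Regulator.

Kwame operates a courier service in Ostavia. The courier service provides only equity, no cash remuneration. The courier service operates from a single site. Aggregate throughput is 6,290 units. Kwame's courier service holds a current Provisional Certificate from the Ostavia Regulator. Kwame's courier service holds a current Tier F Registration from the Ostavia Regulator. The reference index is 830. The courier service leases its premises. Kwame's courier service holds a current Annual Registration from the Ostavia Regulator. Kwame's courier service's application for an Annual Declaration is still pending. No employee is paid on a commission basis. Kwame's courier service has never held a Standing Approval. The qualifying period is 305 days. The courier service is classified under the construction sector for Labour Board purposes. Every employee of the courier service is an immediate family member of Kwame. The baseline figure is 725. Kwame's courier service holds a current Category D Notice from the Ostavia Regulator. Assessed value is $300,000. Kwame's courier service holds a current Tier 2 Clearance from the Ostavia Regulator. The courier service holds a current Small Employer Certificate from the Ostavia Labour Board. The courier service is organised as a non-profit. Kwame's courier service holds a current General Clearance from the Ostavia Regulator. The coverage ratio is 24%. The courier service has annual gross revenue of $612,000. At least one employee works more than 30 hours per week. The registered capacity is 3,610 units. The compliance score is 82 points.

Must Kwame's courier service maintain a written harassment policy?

Exception (a): a current Annual Registration is held; every employee is an immediate family member — every condition holds. But applying paragraph (f): (f) operates against (a): the qualifying period is 305 days, below the 315 days limit. So (a) is unavailable.
Exception (b) fails — annual gross revenue is $612,000, not under $520,000.
Exception (c): a current Provisional Certificate is held; a current Small Employer Certificate is held; a current Tier F Registration is held — every condition holds. As to paragraphs (g)–(m): (g) is triggered (the compliance score is 82 points, under the 94 points limit), but is displaced by (h): (h) operates against (g): at least one employee exceeds 30 hours/week. (i) would limit (h) — the courier service is classified under the construction sector — but (j) sets (i) aside: (j) operates — a current Category D Notice is held. (k) would limit (j) — a current General Clearance is held — but (l) sets (k) aside: (l) is engaged — the registered capacity is 3,610 units, meeting the 3,450 units threshold. (m), which would lift (l), is inapplicable — there is no Standing Approval in force. So (c) applies.
Exception (d): assessed value is $300,000, meeting the $300,000 threshold; the baseline figure is 725, meeting the 712 threshold; the coverage ratio is 24%, meeting the 23% threshold — every condition holds. However, paragraph (n) must be considered: (n) is engaged — the reference index is 830, less than the 842 limit. Exception (d) does not apply.
All of (e)'s requirements are met (the employer is a non-profit; no employee is paid on commission; aggregate throughput is 6,290 units, less than the 8,090 units limit). However, paragraphs (o)–(p) must be considered: (o) is triggered — a current Tier 2 Clearance is held. (p) is inapplicable (there is no Annual Declaration in force), so (o) stands. Exception (e) does not apply.

No — exception (c) applies; Kwame's courier service is not required to maintain a written harassment policy.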